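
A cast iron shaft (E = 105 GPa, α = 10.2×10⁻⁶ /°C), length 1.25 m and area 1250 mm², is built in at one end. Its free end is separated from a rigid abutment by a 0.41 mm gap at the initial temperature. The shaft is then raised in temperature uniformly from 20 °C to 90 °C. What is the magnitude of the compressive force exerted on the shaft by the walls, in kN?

P ≈ 50.7 kN

If the wall were absent the shaft would grow by αΔT L = 10.2×10⁻⁶ × 70 × 1250 = 0.8925 mm.
The gap closes (δ_free > 0.41 mm) and the wall then resists a further 0.8925 − 0.41 = 0.4825 mm of expansion.
So σ = E(δ_free − g)/L = 105×10³ × 0.4825/1250 = 40.53 MPa.
P = σA = 40.53 × 1250 = 50.66 kN.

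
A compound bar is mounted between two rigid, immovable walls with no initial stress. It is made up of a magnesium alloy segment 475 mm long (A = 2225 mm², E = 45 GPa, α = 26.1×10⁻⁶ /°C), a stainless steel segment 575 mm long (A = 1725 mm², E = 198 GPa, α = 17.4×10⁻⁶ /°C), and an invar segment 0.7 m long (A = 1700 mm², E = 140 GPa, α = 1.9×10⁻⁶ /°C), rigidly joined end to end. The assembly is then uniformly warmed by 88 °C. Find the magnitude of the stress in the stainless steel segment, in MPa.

With the walls removed the bar would change length by δ_free = Σ αᵢΔT Lᵢ = 26.1×10⁻⁶×88×475 + 17.4×10⁻⁶×88×575 + 1.9×10⁻⁶×88×700 = 2.088 mm.
The walls prevent any net length change, so an axial force P (same in every segment) develops. Compatibility: P · Σ Lᵢ/(AᵢEᵢ) = δ_free.
Σ Lᵢ/(AᵢEᵢ) = 475/(2225×45×10³) + 575/(1725×198×10³) + 700/(1700×140×10³) = 9.369×10⁻⁶ mm/N.
P = 2.088 / 9.369×10⁻⁶ = 222900 N = 222.9 kN, compressive.
σ_{stainless steel} = P / A = 222900 / 1725 = 129.2 MPa.

σ ≈ 129 MPa (compressive)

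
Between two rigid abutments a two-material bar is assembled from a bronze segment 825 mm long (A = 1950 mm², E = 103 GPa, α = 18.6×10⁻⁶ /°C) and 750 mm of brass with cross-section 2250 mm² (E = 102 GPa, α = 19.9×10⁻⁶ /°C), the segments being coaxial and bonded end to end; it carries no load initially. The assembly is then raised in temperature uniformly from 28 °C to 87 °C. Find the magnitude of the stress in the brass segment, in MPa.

With the walls removed the bar would change length by δ_free = Σ αᵢΔT Lᵢ = 18.6×10⁻⁶×59×825 + 19.9×10⁻⁶×59×750 = 1.786 mm.
Since the ends are fixed, an axial force P builds up, equal in every segment, with P · Σ Lᵢ/(AᵢEᵢ) = δ_free.
The series flexibility is Σ Lᵢ/(AᵢEᵢ) = 825/(1950×103×10³) + 750/(2250×102×10³) = 7.376×10⁻⁶ mm/N.
P = 1.786 / 7.376×10⁻⁶ = 242100 N = 242.1 kN, compressive.
σ_{brass} = P / A = 242100 / 2250 = 107.6 MPa.

σ ≈ 108 MPa (compressive)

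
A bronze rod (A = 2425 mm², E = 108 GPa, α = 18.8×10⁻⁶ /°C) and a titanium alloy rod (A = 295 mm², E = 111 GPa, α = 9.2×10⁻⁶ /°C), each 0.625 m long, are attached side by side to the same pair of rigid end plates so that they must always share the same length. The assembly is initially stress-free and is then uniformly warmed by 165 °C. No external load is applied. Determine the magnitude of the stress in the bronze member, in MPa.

Both members must finish at the same length. With the larger α, the bronze tends to over-expand; the plates restrain it, putting the bronze in compression and the titanium alloy in tension. With no external load the two internal forces are equal and opposite, magnitude P.
Equating the net (thermal + elastic) strains gives |α₁ − α₂|·ΔT = P·[1/(A₁E₁) + 1/(A₂E₂)].
|α₁ − α₂|·ΔT = 9.6×10⁻⁶ × 165 = 0.001584.
1/(A₁E₁) + 1/(A₂E₂) = 1/(2425×108×10³) + 1/(295×111×10³) = 3.436×10⁻⁸ N⁻¹.
So P = 0.001584 / 3.436×10⁻⁸ = 46.1 kN.
σ_{bronze} = P/A₁ = 46100/2425 = 19.01 MPa, compressive.

σ ≈ 19 MPa (compressive)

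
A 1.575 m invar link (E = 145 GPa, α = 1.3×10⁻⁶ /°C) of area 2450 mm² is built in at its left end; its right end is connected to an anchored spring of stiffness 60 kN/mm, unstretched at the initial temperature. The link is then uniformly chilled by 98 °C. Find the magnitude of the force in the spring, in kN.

If the spring were absent the link would shorten by αΔT L = 1.3×10⁻⁶ × 98 × 1575 = 0.2007 mm.
With a force P in the spring, the elastic change of the link is PL/(AE) and that of the spring is P/k; compatibility requires their sum to equal δ_free.
So P = δ_free / [L/(AE) + 1/k] = 0.2007 / [ 1575/(2450×145×10³) + 1/(60×10³) ].
P = 0.2007 / 2.11×10⁻⁵ = 9510 N.

P ≈ 9.51 kN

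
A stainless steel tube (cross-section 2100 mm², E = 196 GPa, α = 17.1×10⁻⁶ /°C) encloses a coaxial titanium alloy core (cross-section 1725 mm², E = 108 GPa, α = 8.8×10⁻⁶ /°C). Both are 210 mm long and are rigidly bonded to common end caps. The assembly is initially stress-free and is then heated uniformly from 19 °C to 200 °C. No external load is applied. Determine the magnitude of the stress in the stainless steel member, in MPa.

σ ≈ 91.7 MPa (compressive)

Equilibrium of a rigid end plate with no external load gives equal and opposite internal forces ±P in the two members. Since α_{stainless steel} > α_{titanium alloy}, heating drives the stainless steel into compression and the titanium alloy into tension.
Compatibility of the two members (thermal + elastic change equal): (α₁ − α₂)ΔT = P·[1/(A₁E₁) + 1/(A₂E₂)].
|α₁ − α₂|·ΔT = 8.3×10⁻⁶ × 181 = 0.001502.
1/(A₁E₁) + 1/(A₂E₂) = 1/(2100×196×10³) + 1/(1725×108×10³) = 7.797×10⁻⁹ N⁻¹.
P = 0.001502 / 7.797×10⁻⁹ = 192700 N = 192.7 kN.
σ_{stainless steel} = P/A₁ = 192700/2100 = 91.75 MPa, compressive.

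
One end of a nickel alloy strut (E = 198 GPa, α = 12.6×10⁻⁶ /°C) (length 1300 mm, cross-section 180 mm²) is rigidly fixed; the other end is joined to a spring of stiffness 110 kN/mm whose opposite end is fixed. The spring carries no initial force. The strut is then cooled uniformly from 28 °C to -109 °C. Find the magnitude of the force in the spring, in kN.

P ≈ 49.2 kN

Free thermal contraction: δ_free = αΔT L = 12.6×10⁻⁶ × 137 × 1300 = 2.244 mm.
With a force P in the spring, the elastic change of the strut is PL/(AE) and that of the spring is P/k; compatibility requires their sum to equal δ_free.
P [ L/(AE) + 1/k ] = δ_free → P [ 1300/(180×198×10³) + 1/(110×10³) ] = 2.244.
P = 2.244 / 4.557×10⁻⁵ = 49250 N.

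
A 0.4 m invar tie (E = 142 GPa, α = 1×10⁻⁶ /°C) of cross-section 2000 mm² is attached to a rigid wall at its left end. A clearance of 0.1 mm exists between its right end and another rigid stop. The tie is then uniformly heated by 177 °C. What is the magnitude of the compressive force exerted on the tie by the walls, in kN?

Free thermal elongation = αΔT L = 1×10⁻⁶ × 177 × 400 = 0.0708 mm.
This is smaller than the 0.1 mm clearance, so the tie expands freely without reaching the stop — the stress is zero.

P ≈ 0 kN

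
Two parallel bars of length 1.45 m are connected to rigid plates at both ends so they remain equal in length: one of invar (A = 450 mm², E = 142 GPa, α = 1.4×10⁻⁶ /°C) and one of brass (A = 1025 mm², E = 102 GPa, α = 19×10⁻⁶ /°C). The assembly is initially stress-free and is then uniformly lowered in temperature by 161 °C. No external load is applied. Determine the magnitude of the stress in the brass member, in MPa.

Both members must finish at the same length. With the larger α, the brass tends to over-contract; the plates restrain it, putting the brass in tension and the invar in compression. With no external load the two internal forces are equal and opposite, magnitude P.
Setting the final lengths equal and cancelling L: (α₁ − α₂)ΔT = P/(A₁E₁) + P/(A₂E₂).
|α₁ − α₂|·ΔT = 17.6×10⁻⁶ × 161 = 0.002834.
1/(A₁E₁) + 1/(A₂E₂) = 1/(450×142×10³) + 1/(1025×102×10³) = 2.521×10⁻⁸ N⁻¹.
P = 0.002834 / 2.521×10⁻⁸ = 112400 N = 112.4 kN.
σ_{brass} = P/A₂ = 112400/1025 = 109.6 MPa, tensile.

σ ≈ 110 MPa (tensile)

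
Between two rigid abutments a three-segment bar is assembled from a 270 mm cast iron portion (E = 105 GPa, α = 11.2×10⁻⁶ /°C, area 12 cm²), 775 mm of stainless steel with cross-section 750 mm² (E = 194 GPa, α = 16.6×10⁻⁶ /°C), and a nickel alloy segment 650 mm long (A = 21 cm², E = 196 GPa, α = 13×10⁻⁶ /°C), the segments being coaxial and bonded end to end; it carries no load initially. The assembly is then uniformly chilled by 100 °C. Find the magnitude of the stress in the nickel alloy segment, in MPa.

σ ≈ 128 MPa (tensile)

If the supports were absent, the total length change would be Σ αᵢΔT Lᵢ = 11.2×10⁻⁶×100×270 + 16.6×10⁻⁶×100×775 + 13×10⁻⁶×100×650 = 2.434 mm.
The rigid supports impose zero overall length change; the single axial force P common to all segments must satisfy P Σ Lᵢ/(AᵢEᵢ) = δ_free.
The series flexibility is Σ Lᵢ/(AᵢEᵢ) = 270/(1200×105×10³) + 775/(750×194×10³) + 650/(2100×196×10³) = 9.049×10⁻⁶ mm/N.
P = 2.434 / 9.049×10⁻⁶ = 269000 N = 269 kN, tensile.
σ_{nickel alloy} = P / A = 269000 / 2100 = 128.1 MPa.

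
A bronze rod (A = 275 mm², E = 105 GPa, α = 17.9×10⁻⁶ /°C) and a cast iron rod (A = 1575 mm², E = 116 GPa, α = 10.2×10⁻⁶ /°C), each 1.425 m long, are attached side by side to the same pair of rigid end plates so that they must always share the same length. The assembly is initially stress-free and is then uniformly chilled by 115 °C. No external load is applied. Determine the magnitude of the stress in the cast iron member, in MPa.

Equilibrium of a rigid end plate with no external load gives equal and opposite internal forces ±P in the two members. Since α_{bronze} > α_{cast iron}, cooling drives the bronze into tension and the cast iron into compression.
Compatibility of the two members (thermal + elastic change equal): (α₁ − α₂)ΔT = P·[1/(A₁E₁) + 1/(A₂E₂)].
|α₁ − α₂|·ΔT = 7.7×10⁻⁶ × 115 = 0.0008855.
1/(A₁E₁) + 1/(A₂E₂) = 1/(275×105×10³) + 1/(1575×116×10³) = 4.011×10⁻⁸ N⁻¹.
P = 0.0008855 / 4.011×10⁻⁸ = 22080 N = 22.08 kN.
σ_{cast iron} = P/A₂ = 22080/1575 = 14.02 MPa, compressive.

σ ≈ 14 MPa (compressive)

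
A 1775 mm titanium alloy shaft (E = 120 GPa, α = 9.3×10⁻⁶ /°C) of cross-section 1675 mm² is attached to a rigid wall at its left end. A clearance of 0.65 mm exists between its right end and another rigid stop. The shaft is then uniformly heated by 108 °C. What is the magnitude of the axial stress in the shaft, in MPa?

If the wall were absent the shaft would grow by αΔT L = 9.3×10⁻⁶ × 108 × 1775 = 1.783 mm.
The gap closes (δ_free > 0.65 mm) and the wall then resists a further 1.783 − 0.65 = 1.133 mm of expansion.
That suppressed elongation corresponds to σ = E·Δ/L = 120×10³ × 1.133/1775 = 76.58 MPa.

σ ≈ 76.6 MPa (compressive)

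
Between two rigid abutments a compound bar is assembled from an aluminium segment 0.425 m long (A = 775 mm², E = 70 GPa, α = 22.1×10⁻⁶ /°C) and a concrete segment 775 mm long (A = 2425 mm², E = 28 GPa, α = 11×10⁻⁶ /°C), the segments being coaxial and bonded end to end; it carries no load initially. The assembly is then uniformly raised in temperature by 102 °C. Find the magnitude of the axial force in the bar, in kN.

P ≈ 94.9 kN (compressive)

Free thermal expansion of the whole bar: Σ αᵢΔT Lᵢ = 22.1×10⁻⁶×102×425 + 11×10⁻⁶×102×775 = 1.828 mm.
Since the ends are fixed, an axial force P builds up, equal in every segment, with P · Σ Lᵢ/(AᵢEᵢ) = δ_free.
Σ Lᵢ/(AᵢEᵢ) = 425/(775×70×10³) + 775/(2425×28×10³) = 1.925×10⁻⁵ mm/N.
So P = 1.828 / 1.925×10⁻⁵ = 94.95 kN, compressive.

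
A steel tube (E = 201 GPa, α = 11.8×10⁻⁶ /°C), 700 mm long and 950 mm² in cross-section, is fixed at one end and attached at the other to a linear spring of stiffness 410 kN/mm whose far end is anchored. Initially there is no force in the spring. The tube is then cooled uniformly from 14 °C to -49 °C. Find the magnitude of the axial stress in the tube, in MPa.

σ ≈ 89.7 MPa (tensile)

The unrestrained thermal change is αΔT L = 11.8×10⁻⁶ × 63 × 700 = 0.5204 mm.
With a force P in the spring, the elastic change of the tube is PL/(AE) and that of the spring is P/k; compatibility requires their sum to equal δ_free.
P [ L/(AE) + 1/k ] = δ_free → P [ 700/(950×201×10³) + 1/(410×10³) ] = 0.5204.
P = 0.5204 / 6.105×10⁻⁶ = 85240 N.
σ = P/A = 85240/950 = 89.73 MPa.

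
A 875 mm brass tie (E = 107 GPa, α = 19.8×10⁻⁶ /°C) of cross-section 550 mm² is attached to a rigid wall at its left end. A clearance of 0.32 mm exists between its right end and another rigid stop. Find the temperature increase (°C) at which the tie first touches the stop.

Contact occurs when the free expansion equals the gap: αΔT L = 0.32 mm.
ΔT = 0.32 / (19.8×10⁻⁶ × 875) = 18.47 °C.

ΔT ≈ 18.5 °C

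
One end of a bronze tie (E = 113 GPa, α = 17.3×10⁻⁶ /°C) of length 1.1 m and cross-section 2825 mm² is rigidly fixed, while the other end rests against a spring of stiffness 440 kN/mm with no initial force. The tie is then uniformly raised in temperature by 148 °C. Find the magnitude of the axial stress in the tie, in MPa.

Free thermal expansion: δ_free = αΔT L = 17.3×10⁻⁶ × 148 × 1100 = 2.816 mm.
With a force P in the spring, the elastic change of the tie is PL/(AE) and that of the spring is P/k; compatibility requires their sum to equal δ_free.
P [ L/(AE) + 1/k ] = δ_free → P [ 1100/(2825×113×10³) + 1/(440×10³) ] = 2.816.
P = 2.816 / 5.719×10⁻⁶ = 492500 N.
σ = P/A = 492500/2825 = 174.3 MPa.

σ ≈ 174 MPa (compressive)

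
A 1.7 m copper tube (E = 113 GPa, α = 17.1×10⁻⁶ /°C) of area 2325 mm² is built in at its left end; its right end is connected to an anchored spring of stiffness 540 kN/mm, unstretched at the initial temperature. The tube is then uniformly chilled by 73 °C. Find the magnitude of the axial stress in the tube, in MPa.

σ ≈ 110 MPa (tensile)

If the spring were absent the tube would shorten by αΔT L = 17.1×10⁻⁶ × 73 × 1700 = 2.122 mm.
With a force P in the spring, the elastic change of the tube is PL/(AE) and that of the spring is P/k; compatibility requires their sum to equal δ_free.
So P = δ_free / [L/(AE) + 1/k] = 2.122 / [ 1700/(2325×113×10³) + 1/(540×10³) ].
P = 2.122 / 8.322×10⁻⁶ = 255000 N.
σ = P/A = 255000/2325 = 109.7 MPa.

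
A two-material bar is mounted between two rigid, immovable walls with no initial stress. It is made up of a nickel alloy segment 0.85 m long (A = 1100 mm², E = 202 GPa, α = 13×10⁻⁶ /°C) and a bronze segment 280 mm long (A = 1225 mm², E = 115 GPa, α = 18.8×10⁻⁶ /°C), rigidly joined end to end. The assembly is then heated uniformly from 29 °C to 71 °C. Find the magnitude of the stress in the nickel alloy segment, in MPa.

σ ≈ 107 MPa (compressive)

Free thermal expansion of the whole bar: Σ αᵢΔT Lᵢ = 13×10⁻⁶×42×850 + 18.8×10⁻⁶×42×280 = 0.6852 mm.
The rigid supports impose zero overall length change; the single axial force P common to all segments must satisfy P Σ Lᵢ/(AᵢEᵢ) = δ_free.
Σ Lᵢ/(AᵢEᵢ) = 850/(1100×202×10³) + 280/(1225×115×10³) = 5.813×10⁻⁶ mm/N.
Hence P = δ_free / Σ(L/AE) = 0.6852/5.813×10⁻⁶ = 117.9 kN (compressive).
σ_{nickel alloy} = P / A = 117900 / 1100 = 107.2 MPa.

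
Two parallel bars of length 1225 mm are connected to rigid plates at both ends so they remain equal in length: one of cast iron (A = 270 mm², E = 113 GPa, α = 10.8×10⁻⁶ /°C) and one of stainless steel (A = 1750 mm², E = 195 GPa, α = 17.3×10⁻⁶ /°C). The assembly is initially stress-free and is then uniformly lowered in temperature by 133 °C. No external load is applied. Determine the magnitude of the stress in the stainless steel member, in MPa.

σ ≈ 13.8 MPa (tensile)

Equilibrium of a rigid end plate with no external load gives equal and opposite internal forces ±P in the two members. Since α_{stainless steel} > α_{cast iron}, cooling drives the stainless steel into tension and the cast iron into compression.
Compatibility of the two members (thermal + elastic change equal): (α₁ − α₂)ΔT = P·[1/(A₁E₁) + 1/(A₂E₂)].
|α₁ − α₂|·ΔT = 6.5×10⁻⁶ × 133 = 0.0008645.
1/(A₁E₁) + 1/(A₂E₂) = 1/(270×113×10³) + 1/(1750×195×10³) = 3.571×10⁻⁸ N⁻¹.
P = 0.0008645 / 3.571×10⁻⁸ = 24210 N = 24.21 kN.
σ_{stainless steel} = P/A₂ = 24210/1750 = 13.83 MPa, tensile.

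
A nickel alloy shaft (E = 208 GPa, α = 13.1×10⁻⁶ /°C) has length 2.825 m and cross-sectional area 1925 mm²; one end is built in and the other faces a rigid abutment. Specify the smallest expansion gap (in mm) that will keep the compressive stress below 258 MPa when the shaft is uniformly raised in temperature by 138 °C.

With no wall the shaft would lengthen by αΔT L = 13.1×10⁻⁶ × 138 × 2825 = 5.107 mm.
A stress of 258 MPa corresponds to the wall pushing the shaft back by σL/E = 258×2825/(208×10³) = 3.504 mm.
So the gap has to take up the difference, g_min = δ_free − σL/E = 5.107 − 3.504 = 1.603 mm.

g ≈ 1.6 mm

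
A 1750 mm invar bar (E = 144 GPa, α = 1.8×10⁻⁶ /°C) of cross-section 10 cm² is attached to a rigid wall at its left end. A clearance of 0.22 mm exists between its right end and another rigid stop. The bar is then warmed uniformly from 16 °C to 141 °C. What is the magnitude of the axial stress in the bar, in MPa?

Free thermal elongation = αΔT L = 1.8×10⁻⁶ × 125 × 1750 = 0.3937 mm.
After closing the 0.22 mm clearance, 0.3937 − 0.22 = 0.1737 mm of expansion remains to be suppressed by the wall.
That suppressed elongation corresponds to σ = E·Δ/L = 144×10³ × 0.1737/1750 = 14.3 MPa.

σ ≈ 14.3 MPa (compressive)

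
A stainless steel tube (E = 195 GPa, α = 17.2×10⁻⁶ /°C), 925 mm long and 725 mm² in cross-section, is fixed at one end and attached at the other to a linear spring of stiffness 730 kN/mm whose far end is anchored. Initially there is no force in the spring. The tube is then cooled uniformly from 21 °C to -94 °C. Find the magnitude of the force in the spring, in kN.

P ≈ 231 kN

Free thermal contraction: δ_free = αΔT L = 17.2×10⁻⁶ × 115 × 925 = 1.83 mm.
Let P be the tensile force in the spring. The tube extends elastically by PL/(AE) and the spring stretches by P/k; together these equal δ_free.
P [ L/(AE) + 1/k ] = δ_free → P [ 925/(725×195×10³) + 1/(730×10³) ] = 1.83.
P = 1.83 / 7.913×10⁻⁶ = 231200 N.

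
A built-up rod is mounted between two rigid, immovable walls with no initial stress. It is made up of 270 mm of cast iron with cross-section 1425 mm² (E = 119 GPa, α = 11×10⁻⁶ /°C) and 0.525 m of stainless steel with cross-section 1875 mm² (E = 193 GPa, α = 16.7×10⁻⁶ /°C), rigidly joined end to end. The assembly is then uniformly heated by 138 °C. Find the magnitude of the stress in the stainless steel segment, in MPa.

With the walls removed the bar would change length by δ_free = Σ αᵢΔT Lᵢ = 11×10⁻⁶×138×270 + 16.7×10⁻⁶×138×525 = 1.62 mm.
The walls prevent any net length change, so an axial force P (same in every segment) develops. Compatibility: P · Σ Lᵢ/(AᵢEᵢ) = δ_free.
The series flexibility is Σ Lᵢ/(AᵢEᵢ) = 270/(1425×119×10³) + 525/(1875×193×10³) = 3.043×10⁻⁶ mm/N.
Hence P = δ_free / Σ(L/AE) = 1.62/3.043×10⁻⁶ = 532.3 kN (compressive).
σ_{stainless steel} = P / A = 532300 / 1875 = 283.9 MPa.

σ ≈ 284 MPa (compressive)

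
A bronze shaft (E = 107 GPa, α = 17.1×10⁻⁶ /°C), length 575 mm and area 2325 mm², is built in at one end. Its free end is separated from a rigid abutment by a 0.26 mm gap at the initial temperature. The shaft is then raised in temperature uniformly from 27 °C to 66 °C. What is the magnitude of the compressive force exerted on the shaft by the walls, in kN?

If the wall were absent the shaft would grow by αΔT L = 17.1×10⁻⁶ × 39 × 575 = 0.3835 mm.
After closing the 0.26 mm clearance, 0.3835 − 0.26 = 0.1235 mm of expansion remains to be suppressed by the wall.
That suppressed elongation corresponds to σ = E·Δ/L = 107×10³ × 0.1235/575 = 22.98 MPa.
P = σA = 22.98 × 2325 = 53.42 kN.

P ≈ 53.4 kN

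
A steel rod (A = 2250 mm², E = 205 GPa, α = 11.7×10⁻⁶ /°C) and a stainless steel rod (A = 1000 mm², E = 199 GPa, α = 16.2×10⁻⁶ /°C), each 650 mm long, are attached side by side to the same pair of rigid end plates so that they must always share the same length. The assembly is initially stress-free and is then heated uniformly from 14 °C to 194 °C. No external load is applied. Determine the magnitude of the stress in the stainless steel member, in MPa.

Both members must finish at the same length. With the larger α, the stainless steel tends to over-expand; the plates restrain it, putting the stainless steel in compression and the steel in tension. With no external load the two internal forces are equal and opposite, magnitude P.
Compatibility of the two members (thermal + elastic change equal): (α₁ − α₂)ΔT = P·[1/(A₁E₁) + 1/(A₂E₂)].
|α₁ − α₂|·ΔT = 4.5×10⁻⁶ × 180 = 0.00081.
1/(A₁E₁) + 1/(A₂E₂) = 1/(2250×205×10³) + 1/(1000×199×10³) = 7.193×10⁻⁹ N⁻¹.
So P = 0.00081 / 7.193×10⁻⁹ = 112.6 kN.
σ_{stainless steel} = P/A₂ = 112600/1000 = 112.6 MPa, compressive.

σ ≈ 113 MPa (compressive)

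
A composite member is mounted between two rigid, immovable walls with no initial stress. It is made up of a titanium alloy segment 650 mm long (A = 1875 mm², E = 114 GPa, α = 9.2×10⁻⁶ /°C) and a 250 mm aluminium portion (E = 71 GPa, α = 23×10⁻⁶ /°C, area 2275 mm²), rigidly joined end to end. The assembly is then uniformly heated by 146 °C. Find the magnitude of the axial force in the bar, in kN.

P ≈ 373 kN (compressive)

Free thermal expansion of the whole bar: Σ αᵢΔT Lᵢ = 9.2×10⁻⁶×146×650 + 23×10⁻⁶×146×250 = 1.713 mm.
The rigid supports impose zero overall length change; the single axial force P common to all segments must satisfy P Σ Lᵢ/(AᵢEᵢ) = δ_free.
The series flexibility is Σ Lᵢ/(AᵢEᵢ) = 650/(1875×114×10³) + 250/(2275×71×10³) = 4.589×10⁻⁶ mm/N.
P = 1.713 / 4.589×10⁻⁶ = 373200 N = 373.2 kN, compressive.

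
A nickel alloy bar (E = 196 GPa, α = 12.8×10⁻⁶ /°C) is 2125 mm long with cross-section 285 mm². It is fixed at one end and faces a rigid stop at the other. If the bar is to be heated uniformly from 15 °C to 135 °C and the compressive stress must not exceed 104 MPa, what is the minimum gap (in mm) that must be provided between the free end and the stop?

Free expansion if unrestrained: δ_free = αΔT L = 12.8×10⁻⁶ × 120 × 2125 = 3.264 mm.
At the allowable stress the elastic shortening the wall may impose is σL/E = 104 × 2125 / (196×10³) = 1.128 mm.
The gap must absorb the remainder: g_min = 3.264 − 1.128 = 2.136 mm.

g ≈ 2.14 mm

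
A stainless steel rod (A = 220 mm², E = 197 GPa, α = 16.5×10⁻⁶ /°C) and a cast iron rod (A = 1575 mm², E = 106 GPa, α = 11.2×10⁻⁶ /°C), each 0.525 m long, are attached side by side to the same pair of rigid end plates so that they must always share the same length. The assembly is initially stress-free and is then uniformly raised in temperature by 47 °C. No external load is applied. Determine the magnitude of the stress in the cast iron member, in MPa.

The stainless steel has the larger α, so on heating it would change length more than the cast iron if both were free. The rigid plates force a common final length, so the stainless steel is put into compression and the cast iron into tension, with equal and opposite forces P (no external load).
Equating the net (thermal + elastic) strains gives |α₁ − α₂|·ΔT = P·[1/(A₁E₁) + 1/(A₂E₂)].
|α₁ − α₂|·ΔT = 5.3×10⁻⁶ × 47 = 0.0002491.
1/(A₁E₁) + 1/(A₂E₂) = 1/(220×197×10³) + 1/(1575×106×10³) = 2.906×10⁻⁸ N⁻¹.
So P = 0.0002491 / 2.906×10⁻⁸ = 8.571 kN.
σ_{cast iron} = P/A₂ = 8571/1575 = 5.442 MPa, tensile.

σ ≈ 5.44 MPa (tensile)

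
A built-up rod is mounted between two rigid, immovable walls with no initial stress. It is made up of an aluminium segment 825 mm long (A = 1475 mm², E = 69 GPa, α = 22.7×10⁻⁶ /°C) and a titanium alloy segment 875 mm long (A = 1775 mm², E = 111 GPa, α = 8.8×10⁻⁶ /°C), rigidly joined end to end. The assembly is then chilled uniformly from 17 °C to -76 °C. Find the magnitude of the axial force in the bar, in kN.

With the walls removed the bar would change length by δ_free = Σ αᵢΔT Lᵢ = 22.7×10⁻⁶×93×825 + 8.8×10⁻⁶×93×875 = 2.458 mm.
Since the ends are fixed, an axial force P builds up, equal in every segment, with P · Σ Lᵢ/(AᵢEᵢ) = δ_free.
The series flexibility is Σ Lᵢ/(AᵢEᵢ) = 825/(1475×69×10³) + 875/(1775×111×10³) = 1.255×10⁻⁵ mm/N.
So P = 2.458 / 1.255×10⁻⁵ = 195.9 kN, tensile.

P ≈ 196 kN (tensile)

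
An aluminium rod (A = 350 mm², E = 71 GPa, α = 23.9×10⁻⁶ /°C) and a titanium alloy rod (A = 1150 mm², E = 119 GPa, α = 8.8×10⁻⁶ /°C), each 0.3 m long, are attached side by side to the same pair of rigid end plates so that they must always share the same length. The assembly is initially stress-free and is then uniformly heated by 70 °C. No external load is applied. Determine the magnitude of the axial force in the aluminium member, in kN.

The aluminium has the larger α, so on heating it would change length more than the titanium alloy if both were free. The rigid plates force a common final length, so the aluminium is put into compression and the titanium alloy into tension, with equal and opposite forces P (no external load).
Compatibility of the two members (thermal + elastic change equal): (α₁ − α₂)ΔT = P·[1/(A₁E₁) + 1/(A₂E₂)].
|α₁ − α₂|·ΔT = 15.1×10⁻⁶ × 70 = 0.001057.
1/(A₁E₁) + 1/(A₂E₂) = 1/(350×71×10³) + 1/(1150×119×10³) = 4.755×10⁻⁸ N⁻¹.
So P = 0.001057 / 4.755×10⁻⁸ = 22.23 kN.

P ≈ 22.2 kN (compressive in the aluminium)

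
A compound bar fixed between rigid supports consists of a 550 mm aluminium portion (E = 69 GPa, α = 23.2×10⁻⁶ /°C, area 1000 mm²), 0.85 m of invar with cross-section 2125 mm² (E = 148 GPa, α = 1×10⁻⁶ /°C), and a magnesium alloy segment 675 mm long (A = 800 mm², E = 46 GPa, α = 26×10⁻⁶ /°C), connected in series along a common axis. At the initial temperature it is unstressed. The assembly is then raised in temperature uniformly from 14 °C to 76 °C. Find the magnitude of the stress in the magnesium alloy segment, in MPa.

σ ≈ 83.2 MPa (compressive)

With the walls removed the bar would change length by δ_free = Σ αᵢΔT Lᵢ = 23.2×10⁻⁶×62×550 + 1×10⁻⁶×62×850 + 26×10⁻⁶×62×675 = 1.932 mm.
The walls prevent any net length change, so an axial force P (same in every segment) develops. Compatibility: P · Σ Lᵢ/(AᵢEᵢ) = δ_free.
The series flexibility is Σ Lᵢ/(AᵢEᵢ) = 550/(1000×69×10³) + 850/(2125×148×10³) + 675/(800×46×10³) = 2.902×10⁻⁵ mm/N.
Hence P = δ_free / Σ(L/AE) = 1.932/2.902×10⁻⁵ = 66.58 kN (compressive).
σ_{magnesium alloy} = P / A = 66580 / 800 = 83.23 MPa.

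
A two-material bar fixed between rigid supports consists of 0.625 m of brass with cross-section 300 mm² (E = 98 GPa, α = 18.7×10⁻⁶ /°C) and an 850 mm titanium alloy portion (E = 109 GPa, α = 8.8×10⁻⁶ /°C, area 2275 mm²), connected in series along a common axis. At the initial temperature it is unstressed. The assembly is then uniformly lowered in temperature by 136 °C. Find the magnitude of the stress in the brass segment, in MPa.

Free thermal contraction of the whole bar: Σ αᵢΔT Lᵢ = 18.7×10⁻⁶×136×625 + 8.8×10⁻⁶×136×850 = 2.607 mm.
The walls prevent any net length change, so an axial force P (same in every segment) develops. Compatibility: P · Σ Lᵢ/(AᵢEᵢ) = δ_free.
The series flexibility is Σ Lᵢ/(AᵢEᵢ) = 625/(300×98×10³) + 850/(2275×109×10³) = 2.469×10⁻⁵ mm/N.
P = 2.607 / 2.469×10⁻⁵ = 105600 N = 105.6 kN, tensile.
σ_{brass} = P / A = 105600 / 300 = 352 MPa.

σ ≈ 352 MPa (tensile)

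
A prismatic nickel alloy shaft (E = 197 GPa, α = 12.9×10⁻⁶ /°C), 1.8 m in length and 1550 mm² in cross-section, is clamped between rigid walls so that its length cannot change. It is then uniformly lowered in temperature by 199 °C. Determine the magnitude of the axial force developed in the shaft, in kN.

With zero net strain, σ = E·αΔT = 197 GPa × 12.9×10⁻⁶ × 199 = 505.7 MPa.
P = AEαΔT = 1550 × 197×10³ × 12.9×10⁻⁶ × 199 = 783.9 kN (tensile).

P ≈ 784 kN (tensile)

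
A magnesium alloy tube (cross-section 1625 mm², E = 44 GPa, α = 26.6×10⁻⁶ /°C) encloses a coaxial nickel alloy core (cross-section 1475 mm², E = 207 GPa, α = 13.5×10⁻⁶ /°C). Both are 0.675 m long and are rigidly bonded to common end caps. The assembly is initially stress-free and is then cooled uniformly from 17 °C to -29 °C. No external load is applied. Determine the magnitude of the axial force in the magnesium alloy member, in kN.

P ≈ 34.9 kN (tensile in the magnesium alloy)

Equilibrium of a rigid end plate with no external load gives equal and opposite internal forces ±P in the two members. Since α_{magnesium alloy} > α_{nickel alloy}, cooling drives the magnesium alloy into tension and the nickel alloy into compression.
Setting the final lengths equal and cancelling L: (α₁ − α₂)ΔT = P/(A₁E₁) + P/(A₂E₂).
|α₁ − α₂|·ΔT = 13.1×10⁻⁶ × 46 = 0.0006026.
1/(A₁E₁) + 1/(A₂E₂) = 1/(1625×44×10³) + 1/(1475×207×10³) = 1.726×10⁻⁸ N⁻¹.
P = 0.0006026 / 1.726×10⁻⁸ = 34910 N = 34.91 kN.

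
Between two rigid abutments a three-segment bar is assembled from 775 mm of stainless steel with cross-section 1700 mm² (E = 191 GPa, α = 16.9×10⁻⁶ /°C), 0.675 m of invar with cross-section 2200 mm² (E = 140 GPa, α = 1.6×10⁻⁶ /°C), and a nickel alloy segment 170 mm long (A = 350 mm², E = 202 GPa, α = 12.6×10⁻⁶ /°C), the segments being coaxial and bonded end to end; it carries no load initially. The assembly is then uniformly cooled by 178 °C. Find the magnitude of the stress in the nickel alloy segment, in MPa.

σ ≈ 1190 MPa (tensile)

Free thermal contraction of the whole bar: Σ αᵢΔT Lᵢ = 16.9×10⁻⁶×178×775 + 1.6×10⁻⁶×178×675 + 12.6×10⁻⁶×178×170 = 2.905 mm.
The walls prevent any net length change, so an axial force P (same in every segment) develops. Compatibility: P · Σ Lᵢ/(AᵢEᵢ) = δ_free.
Σ Lᵢ/(AᵢEᵢ) = 775/(1700×191×10³) + 675/(2200×140×10³) + 170/(350×202×10³) = 6.983×10⁻⁶ mm/N.
Hence P = δ_free / Σ(L/AE) = 2.905/6.983×10⁻⁶ = 416 kN (tensile).
σ_{nickel alloy} = P / A = 416000 / 350 = 1189 MPa.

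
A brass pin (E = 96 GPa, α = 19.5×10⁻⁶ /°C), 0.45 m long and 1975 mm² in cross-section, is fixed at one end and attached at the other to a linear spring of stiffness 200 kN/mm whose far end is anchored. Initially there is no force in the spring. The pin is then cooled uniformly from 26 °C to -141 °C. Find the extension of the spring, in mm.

Free thermal contraction: δ_free = αΔT L = 19.5×10⁻⁶ × 167 × 450 = 1.465 mm.
With a force P in the spring, the elastic change of the pin is PL/(AE) and that of the spring is P/k; compatibility requires their sum to equal δ_free.
P [ L/(AE) + 1/k ] = δ_free → P [ 450/(1975×96×10³) + 1/(200×10³) ] = 1.465.
P = 1.465 / 7.373×10⁻⁶ = 198700 N.
Spring extension = P/k = 198700/(200×10³) = 0.9937 mm.

δ ≈ 0.994 mm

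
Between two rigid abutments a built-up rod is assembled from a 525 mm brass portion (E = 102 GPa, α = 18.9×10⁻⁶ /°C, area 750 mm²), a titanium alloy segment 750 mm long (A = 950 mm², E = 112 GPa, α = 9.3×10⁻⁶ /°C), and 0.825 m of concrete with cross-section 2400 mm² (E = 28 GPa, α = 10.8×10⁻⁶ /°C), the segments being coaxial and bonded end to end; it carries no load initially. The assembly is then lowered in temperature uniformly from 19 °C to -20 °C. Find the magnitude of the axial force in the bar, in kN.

With the walls removed the bar would change length by δ_free = Σ αᵢΔT Lᵢ = 18.9×10⁻⁶×39×525 + 9.3×10⁻⁶×39×750 + 10.8×10⁻⁶×39×825 = 1.006 mm.
The walls prevent any net length change, so an axial force P (same in every segment) develops. Compatibility: P · Σ Lᵢ/(AᵢEᵢ) = δ_free.
The series flexibility is Σ Lᵢ/(AᵢEᵢ) = 525/(750×102×10³) + 750/(950×112×10³) + 825/(2400×28×10³) = 2.619×10⁻⁵ mm/N.
Hence P = δ_free / Σ(L/AE) = 1.006/2.619×10⁻⁵ = 38.43 kN (tensile).

P ≈ 38.4 kN (tensile)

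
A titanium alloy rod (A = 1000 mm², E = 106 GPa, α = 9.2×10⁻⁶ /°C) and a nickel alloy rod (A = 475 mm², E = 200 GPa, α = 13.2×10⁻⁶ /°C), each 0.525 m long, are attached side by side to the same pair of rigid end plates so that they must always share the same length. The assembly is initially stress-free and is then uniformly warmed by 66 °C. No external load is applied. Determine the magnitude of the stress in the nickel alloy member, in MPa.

σ ≈ 27.8 MPa (compressive)

The nickel alloy has the larger α, so on heating it would change length more than the titanium alloy if both were free. The rigid plates force a common final length, so the nickel alloy is put into compression and the titanium alloy into tension, with equal and opposite forces P (no external load).
Equating the net (thermal + elastic) strains gives |α₁ − α₂|·ΔT = P·[1/(A₁E₁) + 1/(A₂E₂)].
|α₁ − α₂|·ΔT = 4×10⁻⁶ × 66 = 0.000264.
1/(A₁E₁) + 1/(A₂E₂) = 1/(1000×106×10³) + 1/(475×200×10³) = 1.996×10⁻⁸ N⁻¹.
So P = 0.000264 / 1.996×10⁻⁸ = 13.23 kN.
σ_{nickel alloy} = P/A₂ = 13230/475 = 27.84 MPa, compressive.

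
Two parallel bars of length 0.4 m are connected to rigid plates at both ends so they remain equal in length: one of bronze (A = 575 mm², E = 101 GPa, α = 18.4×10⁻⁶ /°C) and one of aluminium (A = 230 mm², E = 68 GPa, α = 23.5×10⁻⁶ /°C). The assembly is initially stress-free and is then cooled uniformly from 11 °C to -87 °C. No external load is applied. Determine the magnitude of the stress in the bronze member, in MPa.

σ ≈ 10.7 MPa (compressive)

Equilibrium of a rigid end plate with no external load gives equal and opposite internal forces ±P in the two members. Since α_{aluminium} > α_{bronze}, cooling drives the aluminium into tension and the bronze into compression.
Setting the final lengths equal and cancelling L: (α₁ − α₂)ΔT = P/(A₁E₁) + P/(A₂E₂).
|α₁ − α₂|·ΔT = 5.1×10⁻⁶ × 98 = 0.0004998.
1/(A₁E₁) + 1/(A₂E₂) = 1/(575×101×10³) + 1/(230×68×10³) = 8.116×10⁻⁸ N⁻¹.
So P = 0.0004998 / 8.116×10⁻⁸ = 6.158 kN.
σ_{bronze} = P/A₁ = 6158/575 = 10.71 MPa, compressive.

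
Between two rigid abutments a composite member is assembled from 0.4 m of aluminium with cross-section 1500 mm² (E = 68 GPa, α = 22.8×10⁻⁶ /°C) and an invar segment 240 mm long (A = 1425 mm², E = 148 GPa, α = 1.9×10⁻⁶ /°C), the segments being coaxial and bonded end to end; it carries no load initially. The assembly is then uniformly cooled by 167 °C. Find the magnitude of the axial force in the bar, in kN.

With the walls removed the bar would change length by δ_free = Σ αᵢΔT Lᵢ = 22.8×10⁻⁶×167×400 + 1.9×10⁻⁶×167×240 = 1.599 mm.
Since the ends are fixed, an axial force P builds up, equal in every segment, with P · Σ Lᵢ/(AᵢEᵢ) = δ_free.
The series flexibility is Σ Lᵢ/(AᵢEᵢ) = 400/(1500×68×10³) + 240/(1425×148×10³) = 5.06×10⁻⁶ mm/N.
P = 1.599 / 5.06×10⁻⁶ = 316100 N = 316.1 kN, tensile.

P ≈ 316 kN (tensile)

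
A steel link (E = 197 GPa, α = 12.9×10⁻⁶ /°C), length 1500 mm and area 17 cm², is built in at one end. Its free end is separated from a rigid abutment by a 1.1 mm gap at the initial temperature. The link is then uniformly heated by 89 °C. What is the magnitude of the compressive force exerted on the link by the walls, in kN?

Free thermal elongation = αΔT L = 12.9×10⁻⁶ × 89 × 1500 = 1.722 mm.
After closing the 1.1 mm clearance, 1.722 − 1.1 = 0.6221 mm of expansion remains to be suppressed by the wall.
So σ = E(δ_free − g)/L = 197×10³ × 0.6221/1500 = 81.71 MPa.
P = σA = 81.71 × 1700 = 138.9 kN.

P ≈ 139 kN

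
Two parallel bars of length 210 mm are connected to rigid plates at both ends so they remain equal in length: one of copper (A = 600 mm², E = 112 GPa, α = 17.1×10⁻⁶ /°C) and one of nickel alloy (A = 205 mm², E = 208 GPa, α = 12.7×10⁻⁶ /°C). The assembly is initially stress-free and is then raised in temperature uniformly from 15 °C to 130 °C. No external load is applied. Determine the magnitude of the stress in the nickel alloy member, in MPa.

σ ≈ 64.4 MPa (tensile)

The copper has the larger α, so on heating it would change length more than the nickel alloy if both were free. The rigid plates force a common final length, so the copper is put into compression and the nickel alloy into tension, with equal and opposite forces P (no external load).
Setting the final lengths equal and cancelling L: (α₁ − α₂)ΔT = P/(A₁E₁) + P/(A₂E₂).
|α₁ − α₂|·ΔT = 4.4×10⁻⁶ × 115 = 0.000506.
1/(A₁E₁) + 1/(A₂E₂) = 1/(600×112×10³) + 1/(205×208×10³) = 3.833×10⁻⁸ N⁻¹.
So P = 0.000506 / 3.833×10⁻⁸ = 13.2 kN.
σ_{nickel alloy} = P/A₂ = 13200/205 = 64.39 MPa, tensile.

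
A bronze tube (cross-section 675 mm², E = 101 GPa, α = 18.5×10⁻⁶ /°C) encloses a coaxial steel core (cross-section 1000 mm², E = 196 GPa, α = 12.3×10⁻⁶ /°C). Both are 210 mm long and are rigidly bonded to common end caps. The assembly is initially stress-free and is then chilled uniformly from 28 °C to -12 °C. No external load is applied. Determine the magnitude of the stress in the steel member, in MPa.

σ ≈ 12.5 MPa (compressive)

The bronze has the larger α, so on cooling it would change length more than the steel if both were free. The rigid plates force a common final length, so the bronze is put into tension and the steel into compression, with equal and opposite forces P (no external load).
Setting the final lengths equal and cancelling L: (α₁ − α₂)ΔT = P/(A₁E₁) + P/(A₂E₂).
|α₁ − α₂|·ΔT = 6.2×10⁻⁶ × 40 = 0.000248.
1/(A₁E₁) + 1/(A₂E₂) = 1/(675×101×10³) + 1/(1000×196×10³) = 1.977×10⁻⁸ N⁻¹.
P = 0.000248 / 1.977×10⁻⁸ = 12540 N = 12.54 kN.
σ_{steel} = P/A₂ = 12540/1000 = 12.54 MPa, compressive.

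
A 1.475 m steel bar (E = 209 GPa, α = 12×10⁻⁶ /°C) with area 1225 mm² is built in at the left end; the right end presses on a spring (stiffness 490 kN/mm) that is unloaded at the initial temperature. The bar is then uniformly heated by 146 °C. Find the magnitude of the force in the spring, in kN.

P ≈ 331 kN

The unrestrained thermal change is αΔT L = 12×10⁻⁶ × 146 × 1475 = 2.584 mm.
With a force P in the spring, the elastic change of the bar is PL/(AE) and that of the spring is P/k; compatibility requires their sum to equal δ_free.
So P = δ_free / [L/(AE) + 1/k] = 2.584 / [ 1475/(1225×209×10³) + 1/(490×10³) ].
P = 2.584 / 7.802×10⁻⁶ = 331200 N.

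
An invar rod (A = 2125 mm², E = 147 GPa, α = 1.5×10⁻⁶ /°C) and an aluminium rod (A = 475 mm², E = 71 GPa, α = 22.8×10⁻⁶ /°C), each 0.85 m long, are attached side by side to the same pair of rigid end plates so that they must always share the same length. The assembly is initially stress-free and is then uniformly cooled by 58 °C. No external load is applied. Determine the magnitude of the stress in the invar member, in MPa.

The aluminium has the larger α, so on cooling it would change length more than the invar if both were free. The rigid plates force a common final length, so the aluminium is put into tension and the invar into compression, with equal and opposite forces P (no external load).
Equating the net (thermal + elastic) strains gives |α₁ − α₂|·ΔT = P·[1/(A₁E₁) + 1/(A₂E₂)].
|α₁ − α₂|·ΔT = 21.3×10⁻⁶ × 58 = 0.001235.
1/(A₁E₁) + 1/(A₂E₂) = 1/(2125×147×10³) + 1/(475×71×10³) = 3.285×10⁻⁸ N⁻¹.
P = 0.001235 / 3.285×10⁻⁸ = 37600 N = 37.6 kN.
σ_{invar} = P/A₁ = 37600/2125 = 17.7 MPa, compressive.

σ ≈ 17.7 MPa (compressive)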